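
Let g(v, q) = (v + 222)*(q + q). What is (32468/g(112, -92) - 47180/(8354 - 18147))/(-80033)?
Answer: -92197677/1720248189788 ≈ -5.3596e-5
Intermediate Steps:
g(v, q) = 2*q*(222 + v) (g(v, q) = (222 + v)*(2*q) = 2*q*(222 + v))
(32468/g(112, -92) - 47180/(8354 - 18147))/(-80033) = (32468/((2*(-92)*(222 + 112))) - 47180/(8354 - 18147))/(-80033) = (32468/((2*(-92)*334)) - 47180/(-9793))*(-1/80033) = (32468/(-61456) - 47180*(-1/9793))*(-1/80033) = (32468*(-1/61456) + 6740/1399)*(-1/80033) = (-8117/15364 + 6740/1399)*(-1/80033) = (92197677/21494236)*(-1/80033) = -92197677/1720248189788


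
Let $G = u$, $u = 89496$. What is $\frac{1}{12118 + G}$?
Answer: $\frac{1}{101614} \approx 9.8412 \cdot 10^{-6}$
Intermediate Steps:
$G = 89496$
$\frac{1}{12118 + G} = \frac{1}{12118 + 89496} = \frac{1}{101614}$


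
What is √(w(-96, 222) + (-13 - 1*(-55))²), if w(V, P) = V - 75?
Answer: 3*√177 ≈ 39.912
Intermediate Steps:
w(V, P) = -75 + V
√(w(-96, 222) + (-13 - 1*(-55))²) = √((-75 - 96) + (-13 - 1*(-55))²) = √(-171 + (-13 + 55)²) = √(-171 + 42²) = √(-171 + 1764) = √1593 = 3*√177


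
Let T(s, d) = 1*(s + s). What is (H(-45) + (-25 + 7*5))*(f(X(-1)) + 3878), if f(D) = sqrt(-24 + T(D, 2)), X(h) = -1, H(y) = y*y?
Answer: 7891730 + 2035*I*sqrt(26) ≈ 7.8917e+6 + 10377.0*I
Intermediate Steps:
T(s, d) = 2*s (T(s, d) = 1*(2*s) = 2*s)
H(y) = y**2
f(D) = sqrt(-24 + 2*D)
(H(-45) + (-25 + 7*5))*(f(X(-1)) + 3878) = ((-45)**2 + (-25 + 7*5))*(sqrt(-24 + 2*(-1)) + 3878) = (2025 + (-25 + 35))*(sqrt(-24 - 2) + 3878) = (2025 + 10)*(sqrt(-26) + 3878) = 2035*(I*sqrt(26) + 3878) = 2035*(3878 + I*sqrt(26)) = 7891730 + 2035*I*sqrt(26)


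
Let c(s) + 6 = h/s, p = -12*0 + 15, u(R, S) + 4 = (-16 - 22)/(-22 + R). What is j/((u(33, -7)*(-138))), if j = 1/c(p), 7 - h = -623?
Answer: 11/407376 ≈ 2.7002e-5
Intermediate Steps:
h = 630 (h = 7 - 1*(-623) = 7 + 623 = 630)
u(R, S) = -4 - 38/(-22 + R) (u(R, S) = -4 + (-16 - 22)/(-22 + R) = -4 - 38/(-22 + R))
p = 15 (p = 0 + 15 = 15)
c(s) = -6 + 630/s
j = 1/36 (j = 1/(-6 + 630/15) = 1/(-6 + 630*(1/15)) = 1/(-6 + 42) = 1/36 ≈ 0.027778)
j/((u(33, -7)*(-138))) = 1/(36*(((2*(25 - 2*33)/(-22 + 33))*(-138)))) = 1/(36*(((2*(25 - 66)/11)*(-138)))) = 1/(36*(((2*(1/11)*(-41))*(-138)))) = 1/(36*((-82/11*(-138)))) = 1/(36*(11316/11)) = (1/36)*(11/11316) = 11/407376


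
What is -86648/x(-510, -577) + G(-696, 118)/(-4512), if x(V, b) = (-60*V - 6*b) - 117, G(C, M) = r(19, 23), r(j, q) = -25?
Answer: -43345239/17017760 ≈ -2.5471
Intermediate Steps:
G(C, M) = -25
x(V, b) = -117 - 60*V - 6*b
-86648/x(-510, -577) + G(-696, 118)/(-4512) = -86648/(-117 - 60*(-510) - 6*(-577)) - 25/(-4512) = -86648/(-117 + 30600 + 3462) - 25*(-1/4512) = -86648/33945 + 25/4512 = -43345239/17017760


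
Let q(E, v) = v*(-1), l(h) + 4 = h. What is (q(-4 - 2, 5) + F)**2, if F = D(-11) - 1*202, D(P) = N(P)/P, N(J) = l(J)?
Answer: 5116644/121 ≈ 42286.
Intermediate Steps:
l(h) = -4 + h
N(J) = -4 + J
D(P) = (-4 + P)/P
q(E, v) = -v
F = -2207/11 (F = (-4 - 11)/(-11) - 1*202 = -1/11*(-15) - 202 = 15/11 - 202 = -2207/11 ≈ -200.64)
(q(-4 - 2, 5) + F)**2 = (-1*5 - 2207/11)**2 = (-5 - 2207/11)**2 = (-2262/11)**2 = 5116644/121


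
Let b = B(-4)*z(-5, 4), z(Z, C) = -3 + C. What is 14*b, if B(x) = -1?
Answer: -14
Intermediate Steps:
b = -1 (b = -(-3 + 4) = -1*1 = -1)
14*b = 14*(-1) = -14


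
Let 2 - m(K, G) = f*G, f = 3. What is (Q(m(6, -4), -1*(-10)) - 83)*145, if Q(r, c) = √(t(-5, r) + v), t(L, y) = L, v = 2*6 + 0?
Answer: -12035 + 145*√7 ≈ -11651.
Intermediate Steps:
v = 12 (v = 12 + 0 = 12)
m(K, G) = 2 - 3*G
Q(r, c) = √7 (Q(r, c) = √(-5 + 12) = √7)
(Q(m(6, -4), -1*(-10)) - 83)*145 = (√7 - 83)*145 = (-83 + √7)*145 = -12035 + 145*√7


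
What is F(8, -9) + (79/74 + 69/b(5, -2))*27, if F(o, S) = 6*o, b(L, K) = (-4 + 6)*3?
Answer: 14331/37 ≈ 387.32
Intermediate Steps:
b(L, K) = 6 (b(L, K) = 2*3 = 6)
F(8, -9) + (79/74 + 69/b(5, -2))*27 = 6*8 + (79/74 + 69/6)*27 = 48 + (79*(1/74) + 69*(1/6))*27 = 48 + (79/74 + 23/2)*27 = 48 + (465/37)*27 = 48 + 12555/37 = 14331/37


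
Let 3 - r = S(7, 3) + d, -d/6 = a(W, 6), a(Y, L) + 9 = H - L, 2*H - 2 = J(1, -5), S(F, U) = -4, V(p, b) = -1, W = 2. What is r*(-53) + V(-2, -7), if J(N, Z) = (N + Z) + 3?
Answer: 4239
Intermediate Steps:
J(N, Z) = 3 + N + Z
H = ½ (H = 1 + (3 + 1 - 5)/2 = 1 + (½)*(-1) = 1 - ½ = ½ ≈ 0.50000)
a(Y, L) = -17/2 - L (a(Y, L) = -9 + (½ - L) = -17/2 - L)
d = 87 (d = -6*(-17/2 - 1*6) = -6*(-17/2 - 6) = -6*(-29/2) = 87)
r = -80 (r = 3 - (-4 + 87) = 3 - 1*83 = 3 - 83 = -80)
r*(-53) + V(-2, -7) = -80*(-53) - 1 = 4240 - 1 = 4239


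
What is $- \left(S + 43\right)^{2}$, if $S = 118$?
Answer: $-25921$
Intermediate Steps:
$- \left(S + 43\right)^{2} = - \left(118 + 43\right)^{2} = - 161^{2} = \left(-1\right) 25921 = -25921$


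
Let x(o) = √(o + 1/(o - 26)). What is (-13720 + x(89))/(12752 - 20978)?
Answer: 6860/4113 - √9814/86373 ≈ 1.6667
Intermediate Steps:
x(o) = √(o + 1/(-26 + o))
(-13720 + x(89))/(12752 - 20978) = (-13720 + √((1 + 89*(-26 + 89))/(-26 + 89)))/(12752 - 20978) = (-13720 + √((1 + 89*63)/63))/(-8226) = (-13720 + √((1 + 5607)/63))*(-1/8226) = (-13720 + √((1/63)*5608))*(-1/8226) = (-13720 + √(5608/63))*(-1/8226) = (-13720 + 2*√9814/21)*(-1/8226) = 6860/4113 - √9814/86373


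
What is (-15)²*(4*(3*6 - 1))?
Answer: 15300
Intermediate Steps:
(-15)²*(4*(3*6 - 1)) = 225*(4*(18 - 1)) = 225*(4*17) = 225*68 = 15300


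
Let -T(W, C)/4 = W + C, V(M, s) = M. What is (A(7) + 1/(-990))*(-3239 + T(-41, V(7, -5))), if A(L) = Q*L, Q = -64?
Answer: 1376245663/990 ≈ 1.3901e+6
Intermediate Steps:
T(W, C) = -4*C - 4*W (T(W, C) = -4*(W + C) = -4*(C + W) = -4*C - 4*W)
A(L) = -64*L
(A(7) + 1/(-990))*(-3239 + T(-41, V(7, -5))) = (-64*7 + 1/(-990))*(-3239 + (-4*7 - 4*(-41))) = (-448 - 1/990)*(-3239 + (-28 + 164)) = -443521*(-3239 + 136)/990 = -443521/990*(-3103) = 1376245663/990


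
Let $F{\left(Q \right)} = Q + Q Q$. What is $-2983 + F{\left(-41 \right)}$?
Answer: $-1343$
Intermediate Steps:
$F{\left(Q \right)} = Q + Q^{2}$
$-2983 + F{\left(-41 \right)} = -2983 - 41 \left(1 - 41\right) = -2983 - -1640 = -2983 + 1640 = -1343$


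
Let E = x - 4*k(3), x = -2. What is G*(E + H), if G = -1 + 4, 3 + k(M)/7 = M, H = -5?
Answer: -21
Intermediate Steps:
k(M) = -21 + 7*M
E = -2 (E = -2 - 4*(-21 + 7*3) = -2 - 4*(-21 + 21) = -2 - 4*0 = -2 + 0 = -2)
G = 3
G*(E + H) = 3*(-2 - 5) = 3*(-7) = -21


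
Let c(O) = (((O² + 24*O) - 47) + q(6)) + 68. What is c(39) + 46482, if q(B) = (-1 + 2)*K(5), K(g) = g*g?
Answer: 48985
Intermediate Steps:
K(g) = g²
q(B) = 25 (q(B) = (-1 + 2)*5² = 1*25 = 25)
c(O) = 46 + O² + 24*O (c(O) = (((O² + 24*O) - 47) + 25) + 68 = ((-47 + O² + 24*O) + 25) + 68 = (-22 + O² + 24*O) + 68 = 46 + O² + 24*O)
c(39) + 46482 = (46 + 39² + 24*39) + 46482 = (46 + 1521 + 936) + 46482 = 2503 + 46482 = 48985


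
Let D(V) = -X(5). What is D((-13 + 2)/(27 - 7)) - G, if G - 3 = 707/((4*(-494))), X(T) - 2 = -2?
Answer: -5221/1976 ≈ -2.6422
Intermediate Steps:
X(T) = 0 (X(T) = 2 - 2 = 0)
D(V) = 0 (D(V) = -1*0 = 0)
G = 5221/1976 (G = 3 + 707/((4*(-494))) = 3 + 707/(-1976) = 3 + 707*(-1/1976) = 3 - 707/1976 = 5221/1976 ≈ 2.6422)
D((-13 + 2)/(27 - 7)) - G = 0 - 1*5221/1976 = 0 - 5221/1976 = -5221/1976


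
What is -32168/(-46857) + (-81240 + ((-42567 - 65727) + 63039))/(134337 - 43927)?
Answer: -603773467/847268274 ≈ -0.71261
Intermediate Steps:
-32168/(-46857) + (-81240 + ((-42567 - 65727) + 63039))/(134337 - 43927) = -32168*(-1/46857) + (-81240 + (-108294 + 63039))/90410 = 32168/46857 + (-81240 - 45255)*(1/90410) = 32168/46857 - 126495*1/90410 = 32168/46857 - 25299/18082 = -603773467/847268274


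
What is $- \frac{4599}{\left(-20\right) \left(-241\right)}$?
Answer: $- \frac{4599}{4820} \approx -0.95415$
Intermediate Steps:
$- \frac{4599}{\left(-20\right) \left(-241\right)} = - \frac{4599}{4820}$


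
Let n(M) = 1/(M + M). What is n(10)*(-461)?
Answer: -461/20 ≈ -23.050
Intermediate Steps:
n(M) = 1/(2*M)
n(10)*(-461) = ((½)/10)*(-461) = ((½)*(⅒))*(-461) = (1/20)*(-461) = -461/20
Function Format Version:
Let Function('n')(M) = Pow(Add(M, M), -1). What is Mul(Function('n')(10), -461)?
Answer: Rational(-461, 20) ≈ -23.050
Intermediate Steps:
Function('n')(M) = Mul(Rational(1, 2), Pow(M, -1)) (Function('n')(M) = Pow(Mul(2, M), -1) = Mul(Rational(1, 2), Pow(M, -1)))
Mul(Function('n')(10), -461) = Mul(Mul(Rational(1, 2), Pow(10, -1)), -461) = Mul(Mul(Rational(1, 2), Rational(1, 10)), -461) = Mul(Rational(1, 20), -461) = Rational(-461, 20)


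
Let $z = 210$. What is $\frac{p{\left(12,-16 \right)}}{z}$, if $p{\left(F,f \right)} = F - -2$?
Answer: $\frac{1}{15} \approx 0.066667$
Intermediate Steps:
$p{\left(F,f \right)} = 2 + F$ ($p{\left(F,f \right)} = F + 2 = 2 + F$)
$\frac{p{\left(12,-16 \right)}}{z} = \frac{2 + 12}{210} = \frac{1}{210} \cdot 14 = \frac{1}{15}$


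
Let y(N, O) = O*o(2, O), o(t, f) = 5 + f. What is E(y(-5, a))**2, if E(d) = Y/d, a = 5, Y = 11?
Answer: 121/2500 ≈ 0.048400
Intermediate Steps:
y(N, O) = O*(5 + O)
E(d) = 11/d
E(y(-5, a))**2 = (11/((5*(5 + 5))))**2 = (11/((5*10)))**2 = (11/50)**2 = 121/2500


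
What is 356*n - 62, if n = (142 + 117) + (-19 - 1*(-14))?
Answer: 90362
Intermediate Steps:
n = 254 (n = 259 + (-19 + 14) = 259 - 5 = 254)
356*n - 62 = 356*254 - 62 = 90424 - 62 = 90362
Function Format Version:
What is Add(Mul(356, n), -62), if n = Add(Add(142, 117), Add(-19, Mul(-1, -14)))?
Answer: 90362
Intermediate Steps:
n = 254 (n = Add(259, Add(-19, 14)) = Add(259, -5) = 254)
Add(Mul(356, n), -62) = Add(Mul(356, 254), -62) = Add(90424, -62) = 90362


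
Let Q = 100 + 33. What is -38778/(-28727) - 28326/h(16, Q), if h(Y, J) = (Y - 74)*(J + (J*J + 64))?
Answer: 297402557/215949602 ≈ 1.3772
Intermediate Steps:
Q = 133
h(Y, J) = (-74 + Y)*(64 + J + J**2) (h(Y, J) = (-74 + Y)*(J + (J**2 + 64)) = (-74 + Y)*(J + (64 + J**2)) = (-74 + Y)*(64 + J + J**2))
-38778/(-28727) - 28326/h(16, Q) = -38778/(-28727) - 28326/(-4736 - 74*133 - 74*133**2 + 64*16 + 133*16 + 16*133**2) = -38778*(-1/28727) - 28326/(-4736 - 9842 - 74*17689 + 1024 + 2128 + 16*17689) = 1686/1249 - 28326/(-4736 - 9842 - 1308986 + 1024 + 2128 + 283024) = 1686/1249 - 28326/(-1037388) = 1686/1249 - 28326*(-1/1037388) = 1686/1249 + 4721/172898 = 297402557/215949602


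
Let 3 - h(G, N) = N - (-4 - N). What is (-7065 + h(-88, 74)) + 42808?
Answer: 35594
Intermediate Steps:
h(G, N) = -1 - 2*N (h(G, N) = 3 - (N - (-4 - N)) = 3 - (N + (4 + N)) = 3 - (4 + 2*N) = 3 + (-4 - 2*N) = -1 - 2*N)
(-7065 + h(-88, 74)) + 42808 = (-7065 + (-1 - 2*74)) + 42808 = (-7065 + (-1 - 148)) + 42808 = (-7065 - 149) + 42808 = -7214 + 42808 = 35594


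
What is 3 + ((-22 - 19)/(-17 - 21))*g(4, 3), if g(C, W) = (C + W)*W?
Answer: 975/38 ≈ 25.658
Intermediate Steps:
g(C, W) = W*(C + W)
3 + ((-22 - 19)/(-17 - 21))*g(4, 3) = 3 + ((-22 - 19)/(-17 - 21))*(3*(4 + 3)) = 3 + (-41/(-38))*(3*7) = 3 - 41*(-1/38)*21 = 3 + (41/38)*21 = 3 + 861/38 = 975/38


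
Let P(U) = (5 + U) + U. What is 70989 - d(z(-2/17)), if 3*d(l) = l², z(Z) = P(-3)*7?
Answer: 212918/3 ≈ 70973.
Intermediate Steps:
P(U) = 5 + 2*U
z(Z) = -7 (z(Z) = (5 + 2*(-3))*7 = (5 - 6)*7 = -1*7 = -7)
d(l) = l²/3
70989 - d(z(-2/17)) = 70989 - (-7)²/3 = 70989 - 49/3 = 212918/3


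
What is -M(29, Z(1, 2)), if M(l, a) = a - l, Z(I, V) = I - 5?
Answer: 33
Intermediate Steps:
Z(I, V) = -5 + I
-M(29, Z(1, 2)) = -((-5 + 1) - 1*29) = -(-4 - 29) = -1*(-33) = 33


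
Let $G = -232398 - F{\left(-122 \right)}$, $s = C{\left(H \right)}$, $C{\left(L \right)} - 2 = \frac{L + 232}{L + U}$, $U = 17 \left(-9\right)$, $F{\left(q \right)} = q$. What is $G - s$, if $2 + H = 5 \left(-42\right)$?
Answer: $- \frac{16956290}{73} \approx -2.3228 \cdot 10^{5}$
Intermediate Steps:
$U = -153$
$H = -212$ ($H = -2 + 5 \left(-42\right) = -2 - 210 = -212$)
$C{\left(L \right)} = 2 + \frac{232 + L}{-153 + L}$ ($C{\left(L \right)} = 2 + \frac{L + 232}{L - 153} = 2 + \frac{232 + L}{-153 + L}$)
$s = \frac{142}{73}$ ($s = \frac{-74 + 3 \left(-212\right)}{-153 - 212} = \frac{-74 - 636}{-365} = \left(- \frac{1}{365}\right) \left(-710\right) = \frac{142}{73} \approx 1.9452$)
$G = -232276$ ($G = -232398 - -122 = -232398 + 122 = -232276$)
$G - s = -232276 - \frac{142}{73} = - \frac{16956290}{73}$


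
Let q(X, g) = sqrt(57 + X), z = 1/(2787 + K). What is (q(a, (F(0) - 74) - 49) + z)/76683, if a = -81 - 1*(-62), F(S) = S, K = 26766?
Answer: 1/2266212699 + sqrt(38)/76683 ≈ 8.0389e-5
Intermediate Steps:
a = -19 (a = -81 + 62 = -19)
z = 1/29553 (z = 1/(2787 + 26766) = 1/29553 ≈ 3.3838e-5)
(q(a, (F(0) - 74) - 49) + z)/76683 = (sqrt(57 - 19) + 1/29553)/76683 = (sqrt(38) + 1/29553)*(1/76683) = (1/29553 + sqrt(38))*(1/76683) = 1/2266212699 + sqrt(38)/76683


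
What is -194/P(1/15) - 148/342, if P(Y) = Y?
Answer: -497684/171 ≈ -2910.4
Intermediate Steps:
-194/P(1/15) - 148/342 = -194/(1/15) - 148/342 = -194/1/15 - 148*1/342 = -194*15 - 74/171 = -2910 - 74/171 = -497684/171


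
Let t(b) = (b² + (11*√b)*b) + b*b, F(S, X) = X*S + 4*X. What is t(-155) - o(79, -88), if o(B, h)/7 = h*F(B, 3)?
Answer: 201434 - 1705*I*√155 ≈ 2.0143e+5 - 21227.0*I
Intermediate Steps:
F(S, X) = 4*X + S*X (F(S, X) = S*X + 4*X = 4*X + S*X)
o(B, h) = 7*h*(12 + 3*B) (o(B, h) = 7*(h*(3*(4 + B))) = 7*(h*(12 + 3*B)) = 7*h*(12 + 3*B))
t(b) = 2*b² + 11*b^(3/2) (t(b) = (b² + 11*b^(3/2)) + b² = 2*b² + 11*b^(3/2))
t(-155) - o(79, -88) = (2*(-155)² + 11*(-155)^(3/2)) - 21*(-88)*(4 + 79) = (2*24025 + 11*(-155*I*√155)) - 21*(-88)*83 = (48050 - 1705*I*√155) - 1*(-153384) = (48050 - 1705*I*√155) + 153384 = 201434 - 1705*I*√155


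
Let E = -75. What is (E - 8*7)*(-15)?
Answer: 1965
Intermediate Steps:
(E - 8*7)*(-15) = (-75 - 8*7)*(-15) = (-75 - 56)*(-15) = -131*(-15) = 1965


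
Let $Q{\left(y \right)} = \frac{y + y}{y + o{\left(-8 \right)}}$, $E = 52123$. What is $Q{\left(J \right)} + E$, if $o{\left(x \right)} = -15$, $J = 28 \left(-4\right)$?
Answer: $\frac{6619845}{127} \approx 52125.0$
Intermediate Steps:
$J = -112$
$Q{\left(y \right)} = \frac{2 y}{-15 + y}$ ($Q{\left(y \right)} = \frac{y + y}{y - 15} = \frac{2 y}{-15 + y}$)
$Q{\left(J \right)} + E = 2 \left(-112\right) \frac{1}{-15 - 112} + 52123 = 2 \left(-112\right) \frac{1}{-127} + 52123 = 2 \left(-112\right) \left(- \frac{1}{127}\right) + 52123 = \frac{224}{127} + 52123 = \frac{6619845}{127}$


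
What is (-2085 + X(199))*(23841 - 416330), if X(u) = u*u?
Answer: -14724617324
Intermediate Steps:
X(u) = u**2
(-2085 + X(199))*(23841 - 416330) = (-2085 + 199**2)*(23841 - 416330) = (-2085 + 39601)*(-392489) = 37516*(-392489) = -14724617324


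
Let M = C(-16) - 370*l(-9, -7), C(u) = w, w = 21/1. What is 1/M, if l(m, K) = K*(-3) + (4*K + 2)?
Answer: 1/1871 ≈ 0.00053447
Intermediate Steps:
w = 21 (w = 21*1 = 21)
C(u) = 21
l(m, K) = 2 + K (l(m, K) = -3*K + (2 + 4*K) = 2 + K)
M = 1871 (M = 21 - 370*(2 - 7) = 21 - 370*(-5) = 21 + 1850 = 1871)
1/M = 1/1871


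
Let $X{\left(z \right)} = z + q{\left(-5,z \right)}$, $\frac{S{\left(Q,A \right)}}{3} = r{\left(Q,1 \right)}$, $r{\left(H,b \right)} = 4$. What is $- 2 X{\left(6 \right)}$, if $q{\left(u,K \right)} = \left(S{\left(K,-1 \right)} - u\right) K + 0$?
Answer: $-216$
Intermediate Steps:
$S{\left(Q,A \right)} = 12$ ($S{\left(Q,A \right)} = 3 \cdot 4 = 12$)
$q{\left(u,K \right)} = K \left(12 - u\right)$ ($q{\left(u,K \right)} = \left(12 - u\right) K + 0 = K \left(12 - u\right) + 0 = K \left(12 - u\right)$)
$X{\left(z \right)} = 18 z$ ($X{\left(z \right)} = z + z \left(12 - -5\right) = z + z \left(12 + 5\right) = z + z 17 = z + 17 z = 18 z$)
$- 2 X{\left(6 \right)} = - 2 \cdot 18 \cdot 6 = \left(-2\right) 108 = -216$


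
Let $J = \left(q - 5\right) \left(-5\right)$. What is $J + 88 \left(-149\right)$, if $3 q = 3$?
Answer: $-13092$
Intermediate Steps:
$q = 1$ ($q = \frac{1}{3} \cdot 3 = 1$)
$J = 20$ ($J = \left(1 - 5\right) \left(-5\right) = \left(-4\right) \left(-5\right) = 20$)
$J + 88 \left(-149\right) = 20 + 88 \left(-149\right) = 20 - 13112 = -13092$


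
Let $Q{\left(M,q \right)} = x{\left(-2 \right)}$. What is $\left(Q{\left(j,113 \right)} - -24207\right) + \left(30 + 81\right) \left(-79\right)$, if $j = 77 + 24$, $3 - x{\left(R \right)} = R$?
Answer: $15443$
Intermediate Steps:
$x{\left(R \right)} = 3 - R$
$j = 101$
$Q{\left(M,q \right)} = 5$ ($Q{\left(M,q \right)} = 3 - -2 = 3 + 2 = 5$)
$\left(Q{\left(j,113 \right)} - -24207\right) + \left(30 + 81\right) \left(-79\right) = \left(5 - -24207\right) + \left(30 + 81\right) \left(-79\right) = \left(5 + 24207\right) + 111 \left(-79\right) = 24212 - 8769 = 15443$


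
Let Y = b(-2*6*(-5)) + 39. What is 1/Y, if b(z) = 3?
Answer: 1/42 ≈ 0.023810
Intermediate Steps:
Y = 42 (Y = 3 + 39 = 42)
1/Y = 1/42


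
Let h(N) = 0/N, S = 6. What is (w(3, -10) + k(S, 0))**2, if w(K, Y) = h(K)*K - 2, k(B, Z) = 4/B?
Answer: 16/9 ≈ 1.7778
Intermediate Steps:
h(N) = 0
w(K, Y) = -2 (w(K, Y) = 0*K - 2 = 0 - 2 = -2)
(w(3, -10) + k(S, 0))**2 = (-2 + 4/6)**2 = (-2 + 4*(1/6))**2 = (-2 + 2/3)**2 = (-4/3)**2 = 16/9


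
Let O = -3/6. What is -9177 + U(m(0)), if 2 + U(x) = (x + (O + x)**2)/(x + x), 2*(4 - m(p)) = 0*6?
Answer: -293663/32 ≈ -9177.0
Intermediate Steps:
O = -1/2 (O = -3*1/6 = -1/2 ≈ -0.50000)
m(p) = 4 (m(p) = 4 - 0*6 = 4 - 1/2*0 = 4 + 0 = 4)
U(x) = -2 + (x + (-1/2 + x)**2)/(2*x) (U(x) = -2 + (x + (-1/2 + x)**2)/(x + x) = -2 + (x + (-1/2 + x)**2)/((2*x)) = -2 + (x + (-1/2 + x)**2)*(1/(2*x)) = -2 + (x + (-1/2 + x)**2)/(2*x))
-9177 + U(m(0)) = -9177 + (1/8)*((-1 + 2*4)**2 - 12*4)/4 = -9177 + (1/8)*(1/4)*((-1 + 8)**2 - 48) = -9177 + (1/8)*(1/4)*(7**2 - 48) = -9177 + (1/8)*(1/4)*(49 - 48) = -9177 + (1/8)*(1/4)*1 = -9177 + 1/32 = -293663/32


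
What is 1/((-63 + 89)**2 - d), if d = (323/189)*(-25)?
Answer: 189/135839 ≈ 0.0013914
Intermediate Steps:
d = -8075/189 (d = (323*(1/189))*(-25) = (323/189)*(-25) = -8075/189 ≈ -42.725)
1/((-63 + 89)**2 - d) = 1/((-63 + 89)**2 - 1*(-8075/189)) = 1/(26**2 + 8075/189) = 1/(676 + 8075/189) = 1/(135839/189) = 189/135839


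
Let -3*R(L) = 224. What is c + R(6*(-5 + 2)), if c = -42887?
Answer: -128885/3 ≈ -42962.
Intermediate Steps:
R(L) = -224/3 (R(L) = -⅓*224 = -224/3)
c + R(6*(-5 + 2)) = -42887 - 224/3 = -128885/3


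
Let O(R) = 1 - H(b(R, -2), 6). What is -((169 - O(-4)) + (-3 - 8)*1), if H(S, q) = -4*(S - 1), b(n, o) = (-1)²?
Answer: -157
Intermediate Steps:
b(n, o) = 1
H(S, q) = 4 - 4*S (H(S, q) = -4*(-1 + S) = 4 - 4*S)
O(R) = 1 (O(R) = 1 - (4 - 4*1) = 1 - (4 - 4) = 1 - 1*0 = 1 + 0 = 1)
-((169 - O(-4)) + (-3 - 8)*1) = -((169 - 1*1) + (-3 - 8)*1) = -((169 - 1) - 11*1) = -(168 - 11) = -1*157 = -157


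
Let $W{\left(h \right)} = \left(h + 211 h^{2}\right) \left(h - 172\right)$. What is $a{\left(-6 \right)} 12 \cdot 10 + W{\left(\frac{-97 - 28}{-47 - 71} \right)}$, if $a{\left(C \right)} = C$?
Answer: $- \frac{67981770915}{1643032} \approx -41376.0$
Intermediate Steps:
$W{\left(h \right)} = \left(-172 + h\right) \left(h + 211 h^{2}\right)$ ($W{\left(h \right)} = \left(h + 211 h^{2}\right) \left(-172 + h\right) = \left(-172 + h\right) \left(h + 211 h^{2}\right)$)
$a{\left(-6 \right)} 12 \cdot 10 + W{\left(\frac{-97 - 28}{-47 - 71} \right)} = \left(-6\right) 12 \cdot 10 + \frac{-97 - 28}{-47 - 71} \left(-172 - 36291 \frac{-97 - 28}{-47 - 71} + 211 \left(\frac{-97 - 28}{-47 - 71}\right)^{2}\right) = \left(-72\right) 10 + - \frac{125}{-118} \left(-172 - 36291 \left(- \frac{125}{-118}\right) + 211 \left(- \frac{125}{-118}\right)^{2}\right) = -720 + \left(-125\right) \left(- \frac{1}{118}\right) \left(-172 - 36291 \left(\left(-125\right) \left(- \frac{1}{118}\right)\right) + 211 \left(\left(-125\right) \left(- \frac{1}{118}\right)\right)^{2}\right) = -720 + \frac{125 \left(-172 - \frac{4536375}{118} + 211 \left(\frac{125}{118}\right)^{2}\right)}{118} = -720 + \frac{125 \left(-172 - \frac{4536375}{118} + 211 \cdot \frac{15625}{13924}\right)}{118} = -720 + \frac{125 \left(-172 - \frac{4536375}{118} + \frac{3296875}{13924}\right)}{118} = -720 + \frac{125}{118} \left(- \frac{534390303}{13924}\right) = -720 - \frac{66798787875}{1643032} = - \frac{67981770915}{1643032}$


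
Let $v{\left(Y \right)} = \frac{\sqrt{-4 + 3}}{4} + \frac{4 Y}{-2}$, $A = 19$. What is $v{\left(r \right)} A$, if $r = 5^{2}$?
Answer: $-950 + \frac{19 i}{4} \approx -950.0 + 4.75 i$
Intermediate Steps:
$r = 25$
$v{\left(Y \right)} = - 2 Y + \frac{i}{4}$ ($v{\left(Y \right)} = \sqrt{-1} \cdot \frac{1}{4} + 4 Y \left(- \frac{1}{2}\right) = i \frac{1}{4} - 2 Y = \frac{i}{4} - 2 Y = - 2 Y + \frac{i}{4}$)
$v{\left(r \right)} A = \left(\left(-2\right) 25 + \frac{i}{4}\right) 19 = \left(-50 + \frac{i}{4}\right) 19 = -950 + \frac{19 i}{4}$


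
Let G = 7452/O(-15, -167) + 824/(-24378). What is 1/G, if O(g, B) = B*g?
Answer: 10177815/29933456 ≈ 0.34001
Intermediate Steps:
G = 29933456/10177815 (G = 7452/((-167*(-15))) + 824/(-24378) = 7452/2505 + 824*(-1/24378) = 7452*(1/2505) - 412/12189 = 2484/835 - 412/12189 = 29933456/10177815 ≈ 2.9410)
1/G = 1/(29933456/10177815) = 10177815/29933456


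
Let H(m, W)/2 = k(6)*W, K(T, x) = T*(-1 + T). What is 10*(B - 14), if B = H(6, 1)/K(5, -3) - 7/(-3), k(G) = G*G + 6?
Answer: -224/3 ≈ -74.667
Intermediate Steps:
k(G) = 6 + G² (k(G) = G² + 6 = 6 + G²)
H(m, W) = 84*W (H(m, W) = 2*((6 + 6²)*W) = 2*((6 + 36)*W) = 2*(42*W) = 84*W)
B = 98/15 (B = (84*1)/((5*(-1 + 5))) - 7/(-3) = 84/((5*4)) - 7*(-⅓) = 84/20 + 7/3 = 84*(1/20) + 7/3 = 21/5 + 7/3 = 98/15 ≈ 6.5333)
10*(B - 14) = 10*(98/15 - 14) = 10*(-112/15) = -224/3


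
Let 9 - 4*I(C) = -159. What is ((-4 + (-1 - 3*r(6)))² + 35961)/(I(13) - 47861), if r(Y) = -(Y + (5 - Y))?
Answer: -36061/47819 ≈ -0.75411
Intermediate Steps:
I(C) = 42 (I(C) = 9/4 - ¼*(-159) = 9/4 + 159/4 = 42)
r(Y) = -5 (r(Y) = -1*5 = -5)
((-4 + (-1 - 3*r(6)))² + 35961)/(I(13) - 47861) = ((-4 + (-1 - 3*(-5)))² + 35961)/(42 - 47861) = ((-4 + (-1 + 15))² + 35961)/(-47819) = ((-4 + 14)² + 35961)*(-1/47819) = (10² + 35961)*(-1/47819) = (100 + 35961)*(-1/47819) = 36061*(-1/47819) = -36061/47819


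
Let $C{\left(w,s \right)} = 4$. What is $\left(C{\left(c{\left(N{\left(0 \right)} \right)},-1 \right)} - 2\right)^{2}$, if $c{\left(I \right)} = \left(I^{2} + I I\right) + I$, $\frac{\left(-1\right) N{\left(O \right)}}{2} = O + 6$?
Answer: $4$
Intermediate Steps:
$N{\left(O \right)} = -12 - 2 O$ ($N{\left(O \right)} = - 2 \left(O + 6\right) = - 2 \left(6 + O\right) = -12 - 2 O$)
$c{\left(I \right)} = I + 2 I^{2}$ ($c{\left(I \right)} = \left(I^{2} + I^{2}\right) + I = 2 I^{2} + I = I + 2 I^{2}$)
$\left(C{\left(c{\left(N{\left(0 \right)} \right)},-1 \right)} - 2\right)^{2} = \left(4 - 2\right)^{2} = 2^{2} = 4$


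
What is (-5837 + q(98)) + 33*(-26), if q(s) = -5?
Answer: -6700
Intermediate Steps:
(-5837 + q(98)) + 33*(-26) = (-5837 - 5) + 33*(-26) = -5842 - 858 = -6700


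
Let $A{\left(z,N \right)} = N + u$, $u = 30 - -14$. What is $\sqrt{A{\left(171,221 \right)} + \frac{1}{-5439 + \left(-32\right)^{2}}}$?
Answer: $\frac{\sqrt{5165435210}}{4415} \approx 16.279$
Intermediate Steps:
$u = 44$ ($u = 30 + 14 = 44$)
$A{\left(z,N \right)} = 44 + N$ ($A{\left(z,N \right)} = N + 44 = 44 + N$)
$\sqrt{A{\left(171,221 \right)} + \frac{1}{-5439 + \left(-32\right)^{2}}} = \sqrt{\left(44 + 221\right) + \frac{1}{-5439 + \left(-32\right)^{2}}} = \sqrt{265 + \frac{1}{-5439 + 1024}} = \sqrt{265 + \frac{1}{-4415}} = \sqrt{265 - \frac{1}{4415}} = \sqrt{\frac{1169974}{4415}} = \frac{\sqrt{5165435210}}{4415}$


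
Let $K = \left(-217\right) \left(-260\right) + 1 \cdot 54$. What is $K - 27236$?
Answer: $29238$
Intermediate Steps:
$K = 56474$ ($K = 56420 + 54 = 56474$)
$K - 27236 = 56474 - 27236 = 29238$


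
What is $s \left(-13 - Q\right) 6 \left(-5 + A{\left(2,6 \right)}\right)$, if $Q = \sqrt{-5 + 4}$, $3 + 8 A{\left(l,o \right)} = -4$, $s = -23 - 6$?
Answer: $- \frac{53157}{4} - \frac{4089 i}{4} \approx -13289.0 - 1022.3 i$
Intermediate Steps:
$s = -29$
$A{\left(l,o \right)} = - \frac{7}{8}$ ($A{\left(l,o \right)} = - \frac{3}{8} + \frac{1}{8} \left(-4\right) = - \frac{3}{8} - \frac{1}{2} = - \frac{7}{8}$)
$Q = i$ ($Q = \sqrt{-1} = i \approx 1.0 i$)
$s \left(-13 - Q\right) 6 \left(-5 + A{\left(2,6 \right)}\right) = - 29 \left(-13 - i\right) 6 \left(-5 - \frac{7}{8}\right) = \left(377 + 29 i\right) 6 \left(- \frac{47}{8}\right) = \left(377 + 29 i\right) \left(- \frac{141}{4}\right) = - \frac{53157}{4} - \frac{4089 i}{4}$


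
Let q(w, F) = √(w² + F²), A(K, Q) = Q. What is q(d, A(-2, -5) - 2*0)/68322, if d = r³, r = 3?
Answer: √754/68322 ≈ 0.00040191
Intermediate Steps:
d = 27 (d = 3³ = 27)
q(w, F) = √(F² + w²)
q(d, A(-2, -5) - 2*0)/68322 = √((-5 - 2*0)² + 27²)/68322 = √((-5 + 0)² + 729)*(1/68322) = √((-5)² + 729)*(1/68322) = √(25 + 729)*(1/68322) = √754*(1/68322) = √754/68322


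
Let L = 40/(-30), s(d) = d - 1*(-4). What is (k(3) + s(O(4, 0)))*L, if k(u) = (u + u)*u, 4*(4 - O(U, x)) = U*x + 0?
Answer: -104/3 ≈ -34.667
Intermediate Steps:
O(U, x) = 4 - U*x/4 (O(U, x) = 4 - (U*x + 0)/4 = 4 - U*x/4)
s(d) = 4 + d (s(d) = d + 4 = 4 + d)
k(u) = 2*u**2 (k(u) = (2*u)*u = 2*u**2)
L = -4/3 (L = 40*(-1/30) = -4/3 ≈ -1.3333)
(k(3) + s(O(4, 0)))*L = (2*3**2 + (4 + (4 - 1/4*4*0)))*(-4/3) = (2*9 + (4 + (4 + 0)))*(-4/3) = (18 + (4 + 4))*(-4/3) = (18 + 8)*(-4/3) = 26*(-4/3) = -104/3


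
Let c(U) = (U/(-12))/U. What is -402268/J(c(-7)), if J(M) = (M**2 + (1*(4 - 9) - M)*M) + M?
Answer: -1206804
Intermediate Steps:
c(U) = -1/12 (c(U) = (U*(-1/12))/U = (-U/12)/U = -1/12)
J(M) = M + M**2 + M*(-5 - M) (J(M) = (M**2 + (1*(-5) - M)*M) + M = (M**2 + (-5 - M)*M) + M = (M**2 + M*(-5 - M)) + M = M + M**2 + M*(-5 - M))
-402268/J(c(-7)) = -402268/((-4*(-1/12))) = -402268/1/3 = -402268*3 = -1206804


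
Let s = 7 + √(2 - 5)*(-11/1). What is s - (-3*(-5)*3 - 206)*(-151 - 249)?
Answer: -64393 - 11*I*√3 ≈ -64393.0 - 19.053*I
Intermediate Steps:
s = 7 - 11*I*√3 (s = 7 + √(-3)*(-11*1) = 7 + (I*√3)*(-11) = 7 - 11*I*√3 ≈ 7.0 - 19.053*I)
s - (-3*(-5)*3 - 206)*(-151 - 249) = (7 - 11*I*√3) - (-3*(-5)*3 - 206)*(-151 - 249) = (7 - 11*I*√3) - (15*3 - 206)*(-400) = (7 - 11*I*√3) - (45 - 206)*(-400) = (7 - 11*I*√3) - (-161)*(-400) = (7 - 11*I*√3) - 1*64400 = (7 - 11*I*√3) - 64400 = -64393 - 11*I*√3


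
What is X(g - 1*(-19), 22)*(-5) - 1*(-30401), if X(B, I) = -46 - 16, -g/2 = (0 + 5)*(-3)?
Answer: 30711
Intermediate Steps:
g = 30 (g = -2*(0 + 5)*(-3) = -10*(-3) = -2*(-15) = 30)
X(B, I) = -62
X(g - 1*(-19), 22)*(-5) - 1*(-30401) = -62*(-5) - 1*(-30401) = 310 + 30401 = 30711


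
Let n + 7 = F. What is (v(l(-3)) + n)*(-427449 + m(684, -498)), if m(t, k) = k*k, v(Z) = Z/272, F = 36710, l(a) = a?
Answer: -1791437656785/272 ≈ -6.5862e+9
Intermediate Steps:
v(Z) = Z/272 (v(Z) = Z*(1/272) = Z/272)
m(t, k) = k²
n = 36703 (n = -7 + 36710 = 36703)
(v(l(-3)) + n)*(-427449 + m(684, -498)) = ((1/272)*(-3) + 36703)*(-427449 + (-498)²) = (-3/272 + 36703)*(-427449 + 248004) = (9983213/272)*(-179445) = -1791437656785/272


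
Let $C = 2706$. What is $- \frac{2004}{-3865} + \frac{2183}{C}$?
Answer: $\frac{13860119}{10458690} \approx 1.3252$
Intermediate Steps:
$- \frac{2004}{-3865} + \frac{2183}{C} = - \frac{2004}{-3865} + \frac{2183}{2706} = \left(-2004\right) \left(- \frac{1}{3865}\right) + 2183 \cdot \frac{1}{2706} = \frac{2004}{3865} + \frac{2183}{2706} = \frac{13860119}{10458690}$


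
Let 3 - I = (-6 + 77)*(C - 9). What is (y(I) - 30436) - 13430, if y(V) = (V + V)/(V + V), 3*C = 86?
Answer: -43865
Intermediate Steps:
C = 86/3 (C = (⅓)*86 = 86/3 ≈ 28.667)
I = -4180/3 (I = 3 - (-6 + 77)*(86/3 - 9) = 3 - 71*59/3 = 3 - 1*4189/3 = 3 - 4189/3 = -4180/3 ≈ -1393.3)
y(V) = 1 (y(V) = (2*V)/((2*V)) = (2*V)*(1/(2*V)) = 1)
(y(I) - 30436) - 13430 = (1 - 30436) - 13430 = -30435 - 13430 = -43865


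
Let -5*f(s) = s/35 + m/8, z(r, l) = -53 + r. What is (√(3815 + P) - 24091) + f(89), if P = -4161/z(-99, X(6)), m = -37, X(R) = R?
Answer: -33726817/1400 + √61478/4 ≈ -24029.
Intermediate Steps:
P = 219/8 (P = -4161/(-53 - 99) = -4161/(-152) = -4161*(-1/152) = 219/8 ≈ 27.375)
f(s) = 37/40 - s/175 (f(s) = -(s/35 - 37/8)/5 = -(-37/8 + s/35)/5 = 37/40 - s/175)
(√(3815 + P) - 24091) + f(89) = (√(3815 + 219/8) - 24091) + (37/40 - 1/175*89) = (√(30739/8) - 24091) + (37/40 - 89/175) = (√61478/4 - 24091) + 583/1400 = (-24091 + √61478/4) + 583/1400 = -33726817/1400 + √61478/4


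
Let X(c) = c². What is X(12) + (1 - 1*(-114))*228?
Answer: 26364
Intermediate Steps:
X(12) + (1 - 1*(-114))*228 = 12² + (1 - 1*(-114))*228 = 144 + (1 + 114)*228 = 144 + 115*228 = 144 + 26220 = 26364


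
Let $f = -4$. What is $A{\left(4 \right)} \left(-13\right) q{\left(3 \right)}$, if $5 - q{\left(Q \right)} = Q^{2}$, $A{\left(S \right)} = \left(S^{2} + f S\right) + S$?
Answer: $208$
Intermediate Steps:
$A{\left(S \right)} = S^{2} - 3 S$ ($A{\left(S \right)} = \left(S^{2} - 4 S\right) + S = S^{2} - 3 S$)
$q{\left(Q \right)} = 5 - Q^{2}$
$A{\left(4 \right)} \left(-13\right) q{\left(3 \right)} = 4 \left(-3 + 4\right) \left(-13\right) \left(5 - 3^{2}\right) = 4 \cdot 1 \left(-13\right) \left(5 - 9\right) = 4 \left(-13\right) \left(5 - 9\right) = \left(-52\right) \left(-4\right) = 208$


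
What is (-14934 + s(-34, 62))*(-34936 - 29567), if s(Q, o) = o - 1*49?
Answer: 962449263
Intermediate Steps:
s(Q, o) = -49 + o (s(Q, o) = o - 49 = -49 + o)
(-14934 + s(-34, 62))*(-34936 - 29567) = (-14934 + (-49 + 62))*(-34936 - 29567) = (-14934 + 13)*(-64503) = -14921*(-64503) = 962449263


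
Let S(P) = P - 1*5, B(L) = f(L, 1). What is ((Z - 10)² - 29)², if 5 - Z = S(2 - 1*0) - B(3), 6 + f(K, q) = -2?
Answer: 5041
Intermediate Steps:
f(K, q) = -8 (f(K, q) = -6 - 2 = -8)
B(L) = -8
S(P) = -5 + P (S(P) = P - 5 = -5 + P)
Z = 0 (Z = 5 - ((-5 + (2 - 1*0)) - 1*(-8)) = 5 - ((-5 + (2 + 0)) + 8) = 5 - ((-5 + 2) + 8) = 5 - (-3 + 8) = 5 - 1*5 = 5 - 5 = 0)
((Z - 10)² - 29)² = ((0 - 10)² - 29)² = ((-10)² - 29)² = (100 - 29)² = 71² = 5041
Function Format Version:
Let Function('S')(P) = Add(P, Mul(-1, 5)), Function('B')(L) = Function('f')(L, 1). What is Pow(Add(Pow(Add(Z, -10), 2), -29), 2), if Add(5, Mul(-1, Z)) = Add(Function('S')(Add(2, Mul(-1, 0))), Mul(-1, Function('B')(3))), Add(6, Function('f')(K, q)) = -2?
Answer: 5041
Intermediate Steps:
Function('f')(K, q) = -8 (Function('f')(K, q) = Add(-6, -2) = -8)
Function('B')(L) = -8
Function('S')(P) = Add(-5, P) (Function('S')(P) = Add(P, -5) = Add(-5, P))
Z = 0 (Z = Add(5, Mul(-1, Add(Add(-5, Add(2, Mul(-1, 0))), Mul(-1, -8)))) = Add(5, Mul(-1, Add(Add(-5, Add(2, 0)), 8))) = Add(5, Mul(-1, Add(Add(-5, 2), 8))) = Add(5, Mul(-1, Add(-3, 8))) = Add(5, Mul(-1, 5)) = Add(5, -5) = 0)
Pow(Add(Pow(Add(Z, -10), 2), -29), 2) = Pow(Add(Pow(Add(0, -10), 2), -29), 2) = Pow(Add(Pow(-10, 2), -29), 2) = Pow(Add(100, -29), 2) = Pow(71, 2) = 5041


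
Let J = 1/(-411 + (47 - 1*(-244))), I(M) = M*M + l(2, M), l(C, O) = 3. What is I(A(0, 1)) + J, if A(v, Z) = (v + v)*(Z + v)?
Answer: 359/120 ≈ 2.9917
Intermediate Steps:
A(v, Z) = 2*v*(Z + v) (A(v, Z) = (2*v)*(Z + v) = 2*v*(Z + v))
I(M) = 3 + M² (I(M) = M*M + 3 = M² + 3 = 3 + M²)
J = -1/120 (J = 1/(-411 + (47 + 244)) = 1/(-411 + 291) = 1/(-120) = -1/120 ≈ -0.0083333)
I(A(0, 1)) + J = (3 + (2*0*(1 + 0))²) - 1/120 = (3 + (2*0*1)²) - 1/120 = (3 + 0²) - 1/120 = (3 + 0) - 1/120 = 3 - 1/120 = 359/120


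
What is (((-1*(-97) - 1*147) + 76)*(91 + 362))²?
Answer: 138721284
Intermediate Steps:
(((-1*(-97) - 1*147) + 76)*(91 + 362))² = (((97 - 147) + 76)*453)² = ((-50 + 76)*453)² = (26*453)² = 11778² = 138721284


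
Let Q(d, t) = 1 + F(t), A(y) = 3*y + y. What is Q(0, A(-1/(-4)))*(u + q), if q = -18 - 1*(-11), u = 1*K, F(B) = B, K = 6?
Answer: -2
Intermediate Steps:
A(y) = 4*y
Q(d, t) = 1 + t
u = 6 (u = 1*6 = 6)
q = -7 (q = -18 + 11 = -7)
Q(0, A(-1/(-4)))*(u + q) = (1 + 4*(-1/(-4)))*(6 - 7) = (1 + 4*(-1*(-¼)))*(-1) = (1 + 4*(¼))*(-1) = (1 + 1)*(-1) = 2*(-1) = -2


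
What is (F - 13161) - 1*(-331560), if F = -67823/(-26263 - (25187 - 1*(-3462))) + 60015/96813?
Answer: 188075686520747/590688384 ≈ 3.1840e+5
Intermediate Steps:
F = 1095743531/590688384 (F = -67823/(-26263 - (25187 + 3462)) + 60015*(1/96813) = -67823/(-26263 - 1*28649) + 20005/32271 = -67823/(-26263 - 28649) + 20005/32271 = -67823/(-54912) + 20005/32271 = -67823*(-1/54912) + 20005/32271 = 67823/54912 + 20005/32271 = 1095743531/590688384 ≈ 1.8550)
(F - 13161) - 1*(-331560) = (1095743531/590688384 - 13161) - 1*(-331560) = -7772954078293/590688384 + 331560 = 188075686520747/590688384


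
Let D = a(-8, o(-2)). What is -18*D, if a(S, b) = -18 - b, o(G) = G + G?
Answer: 252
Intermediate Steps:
o(G) = 2*G
D = -14 (D = -18 - 2*(-2) = -18 - 1*(-4) = -18 + 4 = -14)
-18*D = -18*(-14) = 252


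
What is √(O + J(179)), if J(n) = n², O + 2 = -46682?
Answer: 3*I*√1627 ≈ 121.01*I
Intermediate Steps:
O = -46684 (O = -2 - 46682 = -46684)
√(O + J(179)) = √(-46684 + 179²) = √(-46684 + 32041) = √(-14643) = 3*I*√1627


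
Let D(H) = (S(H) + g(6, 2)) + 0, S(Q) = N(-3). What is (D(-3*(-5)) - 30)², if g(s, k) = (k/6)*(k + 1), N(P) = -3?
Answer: 1024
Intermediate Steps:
S(Q) = -3
g(s, k) = k*(1 + k)/6 (g(s, k) = (k*(⅙))*(1 + k) = (k/6)*(1 + k) = k*(1 + k)/6)
D(H) = -2 (D(H) = (-3 + (⅙)*2*(1 + 2)) + 0 = (-3 + (⅙)*2*3) + 0 = (-3 + 1) + 0 = -2 + 0 = -2)
(D(-3*(-5)) - 30)² = (-2 - 30)² = (-32)² = 1024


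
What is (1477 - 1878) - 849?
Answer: -1250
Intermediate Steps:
(1477 - 1878) - 849 = -401 - 849 = -1250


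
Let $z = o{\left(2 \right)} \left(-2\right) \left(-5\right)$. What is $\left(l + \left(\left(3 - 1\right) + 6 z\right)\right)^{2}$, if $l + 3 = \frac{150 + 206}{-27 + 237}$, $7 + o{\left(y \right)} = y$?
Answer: $\frac{987656329}{11025} \approx 89583.0$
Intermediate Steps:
$o{\left(y \right)} = -7 + y$
$l = - \frac{137}{105}$ ($l = -3 + \frac{150 + 206}{-27 + 237} = -3 + \frac{356}{210} = -3 + 356 \cdot \frac{1}{210} = -3 + \frac{178}{105} = - \frac{137}{105} \approx -1.3048$)
$z = -50$ ($z = \left(-7 + 2\right) \left(-2\right) \left(-5\right) = \left(-5\right) \left(-2\right) \left(-5\right) = 10 \left(-5\right) = -50$)
$\left(l + \left(\left(3 - 1\right) + 6 z\right)\right)^{2} = \left(- \frac{137}{105} + \left(\left(3 - 1\right) + 6 \left(-50\right)\right)\right)^{2} = \left(- \frac{137}{105} + \left(\left(3 - 1\right) - 300\right)\right)^{2} = \left(- \frac{137}{105} + \left(2 - 300\right)\right)^{2} = \left(- \frac{137}{105} - 298\right)^{2} = \left(- \frac{31427}{105}\right)^{2} = \frac{987656329}{11025}$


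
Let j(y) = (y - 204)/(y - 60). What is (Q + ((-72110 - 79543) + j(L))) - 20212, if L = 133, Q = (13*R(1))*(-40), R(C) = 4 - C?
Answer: -12660096/73 ≈ -1.7343e+5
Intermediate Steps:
Q = -1560 (Q = (13*(4 - 1*1))*(-40) = (13*(4 - 1))*(-40) = (13*3)*(-40) = 39*(-40) = -1560)
j(y) = (-204 + y)/(-60 + y)
(Q + ((-72110 - 79543) + j(L))) - 20212 = (-1560 + ((-72110 - 79543) + (-204 + 133)/(-60 + 133))) - 20212 = (-1560 + (-151653 - 71/73)) - 20212 = (-1560 - 11070740/73) - 20212 = -11184620/73 - 20212 = -12660096/73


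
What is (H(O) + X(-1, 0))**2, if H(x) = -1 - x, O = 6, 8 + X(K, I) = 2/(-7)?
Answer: 11449/49 ≈ 233.65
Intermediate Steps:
X(K, I) = -58/7 (X(K, I) = -8 + 2/(-7) = -8 + 2*(-1/7) = -8 - 2/7 = -58/7)
(H(O) + X(-1, 0))**2 = ((-1 - 1*6) - 58/7)**2 = ((-1 - 6) - 58/7)**2 = (-7 - 58/7)**2 = (-107/7)**2 = 11449/49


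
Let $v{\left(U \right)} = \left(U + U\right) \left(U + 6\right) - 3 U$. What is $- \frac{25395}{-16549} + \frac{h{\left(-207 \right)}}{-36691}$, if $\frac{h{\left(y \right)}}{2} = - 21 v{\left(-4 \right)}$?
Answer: $\frac{928987713}{607199359} \approx 1.53$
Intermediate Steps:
$v{\left(U \right)} = - 3 U + 2 U \left(6 + U\right)$ ($v{\left(U \right)} = 2 U \left(6 + U\right) - 3 U = - 3 U + 2 U \left(6 + U\right)$)
$h{\left(y \right)} = 168$ ($h{\left(y \right)} = 2 \left(- 21 \left(- 4 \left(9 + 2 \left(-4\right)\right)\right)\right) = 2 \left(- 21 \left(- 4 \left(9 - 8\right)\right)\right) = 2 \left(- 21 \left(\left(-4\right) 1\right)\right) = 2 \left(\left(-21\right) \left(-4\right)\right) = 2 \cdot 84 = 168$)
$- \frac{25395}{-16549} + \frac{h{\left(-207 \right)}}{-36691} = - \frac{25395}{-16549} + \frac{168}{-36691} = \left(-25395\right) \left(- \frac{1}{16549}\right) + 168 \left(- \frac{1}{36691}\right) = \frac{25395}{16549} - \frac{168}{36691} = \frac{928987713}{607199359}$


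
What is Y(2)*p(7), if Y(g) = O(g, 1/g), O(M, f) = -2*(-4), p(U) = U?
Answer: 56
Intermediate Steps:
O(M, f) = 8
Y(g) = 8
Y(2)*p(7) = 8*7 = 56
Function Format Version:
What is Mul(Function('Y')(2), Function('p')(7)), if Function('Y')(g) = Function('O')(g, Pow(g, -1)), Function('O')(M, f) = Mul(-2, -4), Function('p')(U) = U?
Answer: 56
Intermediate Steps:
Function('O')(M, f) = 8
Function('Y')(g) = 8
Mul(Function('Y')(2), Function('p')(7)) = Mul(8, 7) = 56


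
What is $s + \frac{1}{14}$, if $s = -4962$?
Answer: $- \frac{69467}{14} \approx -4961.9$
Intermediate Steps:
$s + \frac{1}{14} = -4962 + \frac{1}{14} = - \frac{69467}{14}$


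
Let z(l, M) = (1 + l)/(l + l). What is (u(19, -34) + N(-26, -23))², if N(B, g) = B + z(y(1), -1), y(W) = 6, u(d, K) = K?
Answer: 508369/144 ≈ 3530.3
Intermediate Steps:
z(l, M) = (1 + l)/(2*l) (z(l, M) = (1 + l)/((2*l)) = (1 + l)*(1/(2*l)) = (1 + l)/(2*l))
N(B, g) = 7/12 + B (N(B, g) = B + (½)*(1 + 6)/6 = B + (½)*(⅙)*7 = B + 7/12 = 7/12 + B)
(u(19, -34) + N(-26, -23))² = (-34 + (7/12 - 26))² = (-34 - 305/12)² = (-713/12)² = 508369/144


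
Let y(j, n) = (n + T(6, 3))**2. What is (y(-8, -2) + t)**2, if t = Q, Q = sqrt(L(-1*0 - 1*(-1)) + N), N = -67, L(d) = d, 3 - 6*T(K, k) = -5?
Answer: -5330/81 + 8*I*sqrt(66)/9 ≈ -65.802 + 7.2214*I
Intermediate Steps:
T(K, k) = 4/3 (T(K, k) = 1/2 - 1/6*(-5) = 1/2 + 5/6 = 4/3)
y(j, n) = (4/3 + n)**2 (y(j, n) = (n + 4/3)**2 = (4/3 + n)**2)
Q = I*sqrt(66) (Q = sqrt((-1*0 - 1*(-1)) - 67) = sqrt((0 + 1) - 67) = sqrt(1 - 67) = sqrt(-66) = I*sqrt(66) ≈ 8.124*I)
t = I*sqrt(66) ≈ 8.124*I
(y(-8, -2) + t)**2 = ((4 + 3*(-2))**2/9 + I*sqrt(66))**2 = ((4 - 6)**2/9 + I*sqrt(66))**2 = ((1/9)*(-2)**2 + I*sqrt(66))**2 = ((1/9)*4 + I*sqrt(66))**2 = (4/9 + I*sqrt(66))**2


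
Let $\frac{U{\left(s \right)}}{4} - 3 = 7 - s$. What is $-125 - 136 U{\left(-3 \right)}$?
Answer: $-7197$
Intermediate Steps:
$U{\left(s \right)} = 40 - 4 s$ ($U{\left(s \right)} = 12 + 4 \left(7 - s\right) = 12 - \left(-28 + 4 s\right) = 40 - 4 s$)
$-125 - 136 U{\left(-3 \right)} = -125 - 136 \left(40 - -12\right) = -125 - 136 \left(40 + 12\right) = -125 - 7072 = -7197$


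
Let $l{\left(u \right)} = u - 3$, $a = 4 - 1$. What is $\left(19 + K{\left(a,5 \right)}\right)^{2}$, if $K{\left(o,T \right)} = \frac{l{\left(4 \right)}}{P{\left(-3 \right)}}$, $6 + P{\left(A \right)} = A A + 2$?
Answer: $\frac{9216}{25} \approx 368.64$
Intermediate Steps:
$a = 3$
$l{\left(u \right)} = -3 + u$
$P{\left(A \right)} = -4 + A^{2}$ ($P{\left(A \right)} = -6 + \left(A A + 2\right) = -6 + \left(A^{2} + 2\right) = -6 + \left(2 + A^{2}\right) = -4 + A^{2}$)
$K{\left(o,T \right)} = \frac{1}{5}$ ($K{\left(o,T \right)} = \frac{-3 + 4}{-4 + \left(-3\right)^{2}} = 1 \frac{1}{-4 + 9} = 1 \cdot \frac{1}{5} = \frac{1}{5}$)
$\left(19 + K{\left(a,5 \right)}\right)^{2} = \left(19 + \frac{1}{5}\right)^{2} = \left(\frac{96}{5}\right)^{2} = \frac{9216}{25}$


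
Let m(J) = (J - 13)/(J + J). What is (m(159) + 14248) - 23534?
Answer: -1476401/159 ≈ -9285.5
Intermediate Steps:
m(J) = (-13 + J)/(2*J) (m(J) = (-13 + J)/((2*J)) = (-13 + J)*(1/(2*J)) = (-13 + J)/(2*J))
(m(159) + 14248) - 23534 = ((½)*(-13 + 159)/159 + 14248) - 23534 = ((½)*(1/159)*146 + 14248) - 23534 = (73/159 + 14248) - 23534 = 2265505/159 - 23534 = -1476401/159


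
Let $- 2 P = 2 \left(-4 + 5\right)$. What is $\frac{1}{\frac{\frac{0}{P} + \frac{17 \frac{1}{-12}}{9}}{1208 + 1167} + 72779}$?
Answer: $\frac{256500}{18667813483} \approx 1.374 \cdot 10^{-5}$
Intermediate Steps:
$P = -1$ ($P = - \frac{2 \left(-4 + 5\right)}{2} = - \frac{2 \cdot 1}{2} = \left(- \frac{1}{2}\right) 2 = -1$)
$\frac{1}{\frac{\frac{0}{P} + \frac{17 \frac{1}{-12}}{9}}{1208 + 1167} + 72779} = \frac{1}{\frac{\frac{0}{-1} + \frac{17 \frac{1}{-12}}{9}}{1208 + 1167} + 72779} = \frac{1}{\frac{0 \left(-1\right) + 17 \left(- \frac{1}{12}\right) \frac{1}{9}}{2375} + 72779} = \frac{1}{\frac{0 - \frac{17}{108}}{2375} + 72779} = \frac{1}{\frac{1}{2375} \left(- \frac{17}{108}\right) + 72779} = \frac{1}{- \frac{17}{256500} + 72779} = \frac{1}{\frac{18667813483}{256500}} = \frac{256500}{18667813483}$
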